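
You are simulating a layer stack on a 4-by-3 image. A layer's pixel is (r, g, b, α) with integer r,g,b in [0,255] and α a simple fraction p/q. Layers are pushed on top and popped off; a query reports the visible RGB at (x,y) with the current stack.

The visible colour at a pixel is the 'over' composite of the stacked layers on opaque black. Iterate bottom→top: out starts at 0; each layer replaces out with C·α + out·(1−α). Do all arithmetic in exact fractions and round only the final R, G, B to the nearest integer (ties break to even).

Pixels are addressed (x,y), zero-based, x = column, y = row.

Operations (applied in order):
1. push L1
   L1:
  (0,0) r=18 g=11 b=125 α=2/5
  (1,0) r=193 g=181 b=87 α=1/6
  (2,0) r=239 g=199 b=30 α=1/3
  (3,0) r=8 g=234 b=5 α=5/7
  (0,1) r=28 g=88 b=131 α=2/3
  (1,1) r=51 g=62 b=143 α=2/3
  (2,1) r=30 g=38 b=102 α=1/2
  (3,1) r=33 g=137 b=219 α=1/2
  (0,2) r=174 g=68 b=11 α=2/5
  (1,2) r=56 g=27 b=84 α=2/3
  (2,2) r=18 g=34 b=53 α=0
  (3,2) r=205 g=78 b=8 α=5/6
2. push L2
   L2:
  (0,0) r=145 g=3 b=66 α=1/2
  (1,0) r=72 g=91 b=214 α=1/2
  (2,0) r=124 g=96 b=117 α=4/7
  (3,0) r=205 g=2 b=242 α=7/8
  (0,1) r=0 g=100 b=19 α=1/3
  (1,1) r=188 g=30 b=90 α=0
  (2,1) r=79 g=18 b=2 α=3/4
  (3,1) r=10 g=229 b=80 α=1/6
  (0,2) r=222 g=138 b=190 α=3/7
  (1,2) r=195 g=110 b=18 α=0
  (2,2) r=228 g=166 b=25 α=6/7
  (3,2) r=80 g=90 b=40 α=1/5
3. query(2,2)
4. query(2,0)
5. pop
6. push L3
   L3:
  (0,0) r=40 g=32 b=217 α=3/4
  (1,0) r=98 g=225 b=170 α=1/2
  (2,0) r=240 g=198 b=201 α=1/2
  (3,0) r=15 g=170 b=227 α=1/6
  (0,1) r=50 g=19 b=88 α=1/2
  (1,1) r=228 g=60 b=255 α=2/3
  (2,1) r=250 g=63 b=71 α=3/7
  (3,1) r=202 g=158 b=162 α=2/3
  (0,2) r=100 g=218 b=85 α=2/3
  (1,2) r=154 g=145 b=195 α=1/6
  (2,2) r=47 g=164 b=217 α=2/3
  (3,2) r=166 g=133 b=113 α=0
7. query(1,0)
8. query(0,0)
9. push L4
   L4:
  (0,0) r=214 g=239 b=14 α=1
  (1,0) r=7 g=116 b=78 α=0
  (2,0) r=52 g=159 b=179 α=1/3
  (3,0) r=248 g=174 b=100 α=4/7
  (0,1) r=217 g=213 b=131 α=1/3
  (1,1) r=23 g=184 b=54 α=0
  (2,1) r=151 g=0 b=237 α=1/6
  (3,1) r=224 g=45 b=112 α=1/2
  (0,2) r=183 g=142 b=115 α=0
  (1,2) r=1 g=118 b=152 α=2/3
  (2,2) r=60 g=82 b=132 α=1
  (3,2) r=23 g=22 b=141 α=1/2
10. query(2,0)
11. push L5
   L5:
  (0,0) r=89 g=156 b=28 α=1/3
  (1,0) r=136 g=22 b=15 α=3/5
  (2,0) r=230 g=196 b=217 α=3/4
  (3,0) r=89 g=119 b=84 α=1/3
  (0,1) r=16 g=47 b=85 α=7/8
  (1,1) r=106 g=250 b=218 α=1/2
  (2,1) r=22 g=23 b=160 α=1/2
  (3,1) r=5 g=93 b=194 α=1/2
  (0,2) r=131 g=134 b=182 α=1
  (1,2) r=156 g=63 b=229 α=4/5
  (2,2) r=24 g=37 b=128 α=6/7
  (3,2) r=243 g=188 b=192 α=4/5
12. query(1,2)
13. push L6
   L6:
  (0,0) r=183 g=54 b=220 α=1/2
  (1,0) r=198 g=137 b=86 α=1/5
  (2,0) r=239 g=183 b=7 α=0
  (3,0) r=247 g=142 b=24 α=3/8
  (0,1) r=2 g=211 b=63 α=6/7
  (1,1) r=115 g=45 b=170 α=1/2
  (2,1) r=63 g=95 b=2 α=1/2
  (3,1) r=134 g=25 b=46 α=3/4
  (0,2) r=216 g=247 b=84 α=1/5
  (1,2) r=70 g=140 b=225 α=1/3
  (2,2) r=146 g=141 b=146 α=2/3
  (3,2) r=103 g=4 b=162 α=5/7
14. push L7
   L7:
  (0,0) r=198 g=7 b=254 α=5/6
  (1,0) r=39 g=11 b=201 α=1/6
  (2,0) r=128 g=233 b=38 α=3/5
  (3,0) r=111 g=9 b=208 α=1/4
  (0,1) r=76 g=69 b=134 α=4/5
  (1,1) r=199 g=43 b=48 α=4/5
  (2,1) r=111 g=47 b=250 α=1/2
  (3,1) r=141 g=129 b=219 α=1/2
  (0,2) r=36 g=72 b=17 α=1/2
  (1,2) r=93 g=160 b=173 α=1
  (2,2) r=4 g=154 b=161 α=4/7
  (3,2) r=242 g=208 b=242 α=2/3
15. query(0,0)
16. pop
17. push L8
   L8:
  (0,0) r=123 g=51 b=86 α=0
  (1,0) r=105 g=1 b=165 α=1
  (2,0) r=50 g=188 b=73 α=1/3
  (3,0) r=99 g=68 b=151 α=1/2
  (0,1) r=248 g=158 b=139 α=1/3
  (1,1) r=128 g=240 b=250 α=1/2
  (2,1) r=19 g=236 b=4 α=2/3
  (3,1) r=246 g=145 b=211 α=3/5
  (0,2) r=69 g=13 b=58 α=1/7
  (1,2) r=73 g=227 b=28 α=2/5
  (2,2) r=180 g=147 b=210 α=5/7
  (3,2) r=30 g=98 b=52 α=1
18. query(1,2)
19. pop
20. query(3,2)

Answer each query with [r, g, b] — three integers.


query (2,2) [L1,L2] — begin 0,0,0
L1 α=0: [0, 0, 0]
L2 α=6/7: [1368/7, 996/7, 150/7]
rounded: [195, 142, 21]

(2,0) stack=L1,L2; from [0,0,0]:
+L1 (α=1/3) → [239/3, 199/3, 10]
+L2 (α=4/7) → [105, 583/7, 498/7]
= [105, 83, 71]

at x=1,y=0 over L1,L3:
+L1 (α=1/6) → [193/6, 181/6, 29/2]
+L3 (α=1/2) → [781/12, 1531/12, 369/4]
rounded: [65, 128, 92]

(0,0) stack=L1,L3; from [0,0,0]:
L1 α=2/5: [36/5, 22/5, 50]
L3 α=3/4: [159/5, 251/10, 701/4]
rounded: [32, 25, 175]

query (2,0) [L1,L3,L4] — begin 0,0,0
+L1 (α=1/3) → [239/3, 199/3, 10]
+L3 (α=1/2) → [959/6, 793/6, 211/2]
+L4 (α=1/3) → [1115/9, 1270/9, 130]
→ [124, 141, 130]

query (1,2) [L1,L3,L4,L5] — begin 0,0,0
+L1 (α=2/3) → [112/3, 18, 56]
+L3 (α=1/6) → [511/9, 235/6, 475/6]
+L4 (α=2/3) → [529/27, 1651/18, 2299/18]
+L5 (α=4/5) → [17377/135, 6187/90, 18787/90]
= [129, 69, 209]

(0,0) stack=L1,L3,L4,L5,L6,L7; from [0,0,0]:
+L1 (α=2/5) → [36/5, 22/5, 50]
+L3 (α=3/4) → [159/5, 251/10, 701/4]
+L4 (α=1) → [214, 239, 14]
+L5 (α=1/3) → [517/3, 634/3, 56/3]
+L6 (α=1/2) → [533/3, 398/3, 358/3]
+L7 (α=5/6) → [3503/18, 503/18, 2084/9]
= [195, 28, 232]

query (1,2) [L1,L3,L4,L5,L6,L8] — begin 0,0,0
L1 α=2/3: [112/3, 18, 56]
L3 α=1/6: [511/9, 235/6, 475/6]
L4 α=2/3: [529/27, 1651/18, 2299/18]
L5 α=4/5: [17377/135, 6187/90, 18787/90]
L6 α=1/3: [44204/405, 12487/135, 28912/135]
L8 α=2/5: [63914/675, 32917/225, 31432/225]
rounded: [95, 146, 140]

query (3,2) [L1,L3,L4,L5,L6] — begin 0,0,0
L1 α=5/6: [1025/6, 65, 20/3]
L3 α=0: [1025/6, 65, 20/3]
L4 α=1/2: [1163/12, 87/2, 443/6]
L5 α=4/5: [12827/60, 1591/10, 5051/30]
L6 α=5/7: [28277/210, 1691/35, 17201/105]
rounded: [135, 48, 164]


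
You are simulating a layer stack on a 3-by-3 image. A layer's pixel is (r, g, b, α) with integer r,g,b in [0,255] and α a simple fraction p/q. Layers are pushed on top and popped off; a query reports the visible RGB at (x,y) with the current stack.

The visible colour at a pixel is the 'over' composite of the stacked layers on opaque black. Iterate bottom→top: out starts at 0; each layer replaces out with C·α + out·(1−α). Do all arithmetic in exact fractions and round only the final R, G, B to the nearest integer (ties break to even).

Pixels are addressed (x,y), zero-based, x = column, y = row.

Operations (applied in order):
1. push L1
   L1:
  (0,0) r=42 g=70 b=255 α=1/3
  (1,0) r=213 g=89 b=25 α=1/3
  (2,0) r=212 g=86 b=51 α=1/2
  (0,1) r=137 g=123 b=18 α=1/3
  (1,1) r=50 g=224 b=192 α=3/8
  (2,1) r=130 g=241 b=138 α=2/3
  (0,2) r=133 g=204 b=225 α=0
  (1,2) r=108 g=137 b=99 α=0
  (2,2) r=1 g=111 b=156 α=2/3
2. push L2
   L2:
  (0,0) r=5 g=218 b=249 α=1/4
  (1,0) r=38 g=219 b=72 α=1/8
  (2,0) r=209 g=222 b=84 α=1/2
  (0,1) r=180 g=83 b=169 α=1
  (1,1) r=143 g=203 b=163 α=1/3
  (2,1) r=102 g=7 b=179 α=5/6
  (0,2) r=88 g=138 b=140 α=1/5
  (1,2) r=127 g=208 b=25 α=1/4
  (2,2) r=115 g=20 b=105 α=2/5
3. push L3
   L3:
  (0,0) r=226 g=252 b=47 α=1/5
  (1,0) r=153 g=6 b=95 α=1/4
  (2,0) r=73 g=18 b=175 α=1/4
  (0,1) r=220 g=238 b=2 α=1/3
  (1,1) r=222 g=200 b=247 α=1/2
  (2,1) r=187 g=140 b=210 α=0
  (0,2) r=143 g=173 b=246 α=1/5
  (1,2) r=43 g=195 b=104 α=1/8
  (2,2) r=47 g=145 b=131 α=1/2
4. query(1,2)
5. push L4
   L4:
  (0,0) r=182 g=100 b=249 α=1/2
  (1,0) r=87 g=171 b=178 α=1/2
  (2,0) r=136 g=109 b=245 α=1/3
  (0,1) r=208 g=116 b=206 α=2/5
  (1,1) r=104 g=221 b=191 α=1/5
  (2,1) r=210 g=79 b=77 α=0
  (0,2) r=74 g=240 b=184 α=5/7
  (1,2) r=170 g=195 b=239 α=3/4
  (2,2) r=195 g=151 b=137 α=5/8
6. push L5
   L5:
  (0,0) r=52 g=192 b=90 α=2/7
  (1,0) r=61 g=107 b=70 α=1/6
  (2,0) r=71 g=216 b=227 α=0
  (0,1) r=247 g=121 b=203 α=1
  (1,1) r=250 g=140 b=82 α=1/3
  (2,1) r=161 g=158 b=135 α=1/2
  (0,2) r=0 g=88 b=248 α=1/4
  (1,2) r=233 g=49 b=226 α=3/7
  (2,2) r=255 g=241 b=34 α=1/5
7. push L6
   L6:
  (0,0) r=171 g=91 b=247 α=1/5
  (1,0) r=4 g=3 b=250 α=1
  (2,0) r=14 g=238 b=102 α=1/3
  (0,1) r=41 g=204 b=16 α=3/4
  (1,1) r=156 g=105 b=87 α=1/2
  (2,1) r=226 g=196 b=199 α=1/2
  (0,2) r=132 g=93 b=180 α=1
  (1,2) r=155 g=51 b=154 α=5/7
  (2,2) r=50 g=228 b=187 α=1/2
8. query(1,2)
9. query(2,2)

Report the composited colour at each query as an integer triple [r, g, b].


query (1,2) [L1,L2,L3] — begin 0,0,0
+L1 (α=0) → [0, 0, 0]
+L2 (α=1/4) → [127/4, 52, 25/4]
+L3 (α=1/8) → [1061/32, 559/8, 591/32]
rounded: [33, 70, 18]

at x=1,y=2 over L1,L2,L3,L4,L5,L6:
after L1 α=0: [0, 0, 0]
after L2 α=1/4: [127/4, 52, 25/4]
after L3 α=1/8: [1061/32, 559/8, 591/32]
after L4 α=3/4: [17381/128, 5239/32, 23535/128]
after L5 α=3/7: [39749/224, 6415/56, 45231/224]
after L6 α=5/7: [126549/784, 13555/196, 131471/784]
= [161, 69, 168]

query (2,2) [L1,L2,L3,L4,L5,L6] — begin 0,0,0
L1 α=2/3: [2/3, 74, 104]
L2 α=2/5: [232/5, 262/5, 522/5]
L3 α=1/2: [467/10, 987/10, 1177/10]
L4 α=5/8: [11151/80, 10511/80, 10381/80]
L5 α=1/5: [16251/100, 15331/100, 11061/100]
L6 α=1/2: [21251/200, 38131/200, 29761/200]
= [106, 191, 149]


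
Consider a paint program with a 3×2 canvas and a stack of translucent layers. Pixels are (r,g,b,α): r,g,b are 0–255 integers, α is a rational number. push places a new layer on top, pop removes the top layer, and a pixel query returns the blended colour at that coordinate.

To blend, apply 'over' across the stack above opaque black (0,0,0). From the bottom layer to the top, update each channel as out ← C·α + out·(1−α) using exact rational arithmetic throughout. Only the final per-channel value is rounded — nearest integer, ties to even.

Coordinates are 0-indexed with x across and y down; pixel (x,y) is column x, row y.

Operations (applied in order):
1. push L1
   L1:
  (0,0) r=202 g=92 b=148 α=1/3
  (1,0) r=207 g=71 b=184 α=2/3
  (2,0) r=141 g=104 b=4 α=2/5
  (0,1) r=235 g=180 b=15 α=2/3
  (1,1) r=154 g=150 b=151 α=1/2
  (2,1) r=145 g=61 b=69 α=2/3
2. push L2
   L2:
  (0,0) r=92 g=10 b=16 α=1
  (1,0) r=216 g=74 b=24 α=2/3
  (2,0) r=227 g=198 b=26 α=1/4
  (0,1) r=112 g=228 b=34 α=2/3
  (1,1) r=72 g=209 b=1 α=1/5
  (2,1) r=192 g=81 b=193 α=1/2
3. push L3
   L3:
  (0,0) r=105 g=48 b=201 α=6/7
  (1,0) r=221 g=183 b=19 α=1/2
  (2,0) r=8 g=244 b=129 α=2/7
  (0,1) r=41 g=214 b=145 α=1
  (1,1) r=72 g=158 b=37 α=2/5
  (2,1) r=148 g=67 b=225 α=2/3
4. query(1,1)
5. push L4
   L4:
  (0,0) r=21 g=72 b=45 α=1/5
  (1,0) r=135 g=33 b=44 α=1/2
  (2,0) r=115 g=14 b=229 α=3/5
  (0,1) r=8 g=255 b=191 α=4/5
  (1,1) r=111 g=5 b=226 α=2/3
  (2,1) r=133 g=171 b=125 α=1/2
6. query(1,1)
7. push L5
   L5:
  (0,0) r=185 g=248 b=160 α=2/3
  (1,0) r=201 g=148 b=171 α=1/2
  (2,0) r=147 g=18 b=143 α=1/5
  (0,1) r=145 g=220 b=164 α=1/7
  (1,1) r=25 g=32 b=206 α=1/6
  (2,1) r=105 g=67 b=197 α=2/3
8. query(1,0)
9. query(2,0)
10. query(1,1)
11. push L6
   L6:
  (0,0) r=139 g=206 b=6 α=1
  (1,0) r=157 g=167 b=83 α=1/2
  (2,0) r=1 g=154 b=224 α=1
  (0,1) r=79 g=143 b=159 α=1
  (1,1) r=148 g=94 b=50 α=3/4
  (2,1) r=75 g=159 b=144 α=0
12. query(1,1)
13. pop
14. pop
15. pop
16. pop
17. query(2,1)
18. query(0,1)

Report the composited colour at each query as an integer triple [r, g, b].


query (1,1) [L1,L2,L3] — begin 0,0,0
L1 α=1/2: [77, 75, 151/2]
L2 α=1/5: [76, 509/5, 303/5]
L3 α=2/5: [372/5, 3107/25, 1279/25]
= [74, 124, 51]

query (1,1) [L1,L2,L3,L4] — begin 0,0,0
L1 α=1/2: [77, 75, 151/2]
L2 α=1/5: [76, 509/5, 303/5]
L3 α=2/5: [372/5, 3107/25, 1279/25]
L4 α=2/3: [494/5, 1119/25, 4193/25]
→ [99, 45, 168]

at x=1,y=0 over L1,L2,L3,L4,L5:
+L1 (α=2/3) → [138, 142/3, 368/3]
+L2 (α=2/3) → [190, 586/9, 512/9]
+L3 (α=1/2) → [411/2, 2233/18, 683/18]
+L4 (α=1/2) → [681/4, 2827/36, 1475/36]
+L5 (α=1/2) → [1485/8, 8155/72, 7631/72]
→ [186, 113, 106]

query (2,0) [L1,L2,L3,L4,L5] — begin 0,0,0
+L1 (α=2/5) → [282/5, 208/5, 8/5]
+L2 (α=1/4) → [1981/20, 807/10, 77/10]
+L3 (α=2/7) → [2045/28, 1783/14, 593/14]
+L4 (α=3/5) → [1375/14, 2077/35, 5402/35]
+L5 (α=1/5) → [3779/35, 8938/175, 26613/175]
= [108, 51, 152]

query (1,1) [L1,L2,L3,L4,L5] — begin 0,0,0
after L1 α=1/2: [77, 75, 151/2]
after L2 α=1/5: [76, 509/5, 303/5]
after L3 α=2/5: [372/5, 3107/25, 1279/25]
after L4 α=2/3: [494/5, 1119/25, 4193/25]
after L5 α=1/6: [173/2, 1279/30, 1741/10]
= [86, 43, 174]

query (1,1) [L1,L2,L3,L4,L5,L6] — begin 0,0,0
after L1 α=1/2: [77, 75, 151/2]
after L2 α=1/5: [76, 509/5, 303/5]
after L3 α=2/5: [372/5, 3107/25, 1279/25]
after L4 α=2/3: [494/5, 1119/25, 4193/25]
after L5 α=1/6: [173/2, 1279/30, 1741/10]
after L6 α=3/4: [1061/8, 9739/120, 3241/40]
= [133, 81, 81]

query (2,1) [L1,L2] — begin 0,0,0
+L1 (α=2/3) → [290/3, 122/3, 46]
+L2 (α=1/2) → [433/3, 365/6, 239/2]
rounded: [144, 61, 120]

at x=0,y=1 over L1,L2:
after L1 α=2/3: [470/3, 120, 10]
after L2 α=2/3: [1142/9, 192, 26]
→ [127, 192, 26]


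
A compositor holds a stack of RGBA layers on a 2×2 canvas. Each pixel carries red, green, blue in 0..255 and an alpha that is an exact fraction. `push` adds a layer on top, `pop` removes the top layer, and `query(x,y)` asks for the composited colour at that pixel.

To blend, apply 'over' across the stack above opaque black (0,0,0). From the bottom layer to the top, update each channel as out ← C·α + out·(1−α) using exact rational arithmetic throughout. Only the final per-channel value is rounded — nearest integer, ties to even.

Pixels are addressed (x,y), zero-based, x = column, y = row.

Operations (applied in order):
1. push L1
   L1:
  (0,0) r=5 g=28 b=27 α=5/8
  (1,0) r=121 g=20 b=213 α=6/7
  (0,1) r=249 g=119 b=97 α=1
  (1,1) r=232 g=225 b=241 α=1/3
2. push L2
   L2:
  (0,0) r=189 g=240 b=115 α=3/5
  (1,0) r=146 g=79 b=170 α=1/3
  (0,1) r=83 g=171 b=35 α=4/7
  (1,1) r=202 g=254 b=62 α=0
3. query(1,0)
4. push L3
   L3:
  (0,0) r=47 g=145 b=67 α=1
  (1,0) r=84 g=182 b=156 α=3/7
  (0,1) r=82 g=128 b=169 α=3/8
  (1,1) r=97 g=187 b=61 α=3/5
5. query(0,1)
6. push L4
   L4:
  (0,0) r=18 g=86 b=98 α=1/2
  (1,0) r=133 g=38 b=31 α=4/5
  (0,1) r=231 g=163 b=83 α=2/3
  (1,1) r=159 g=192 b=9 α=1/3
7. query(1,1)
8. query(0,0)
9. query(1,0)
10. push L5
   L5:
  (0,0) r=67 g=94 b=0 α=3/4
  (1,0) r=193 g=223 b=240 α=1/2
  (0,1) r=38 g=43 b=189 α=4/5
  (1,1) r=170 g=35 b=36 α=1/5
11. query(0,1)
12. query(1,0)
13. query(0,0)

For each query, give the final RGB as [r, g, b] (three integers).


(1,0) stack=L1,L2; from [0,0,0]:
L1 α=6/7: [726/7, 120/7, 1278/7]
L2 α=1/3: [2474/21, 793/21, 3746/21]
→ [118, 38, 178]

at x=0,y=1 over L1,L2,L3:
L1 α=1: [249, 119, 97]
L2 α=4/7: [1079/7, 1041/7, 431/7]
L3 α=3/8: [7117/56, 7893/56, 713/7]
rounded: [127, 141, 102]

(1,1) stack=L1,L2,L3,L4; from [0,0,0]:
after L1 α=1/3: [232/3, 75, 241/3]
after L2 α=0: [232/3, 75, 241/3]
after L3 α=3/5: [1337/15, 711/5, 1031/15]
after L4 α=1/3: [5059/45, 794/5, 2197/45]
→ [112, 159, 49]

(0,0) stack=L1,L2,L3,L4; from [0,0,0]:
after L1 α=5/8: [25/8, 35/2, 135/8]
after L2 α=3/5: [2293/20, 151, 303/4]
after L3 α=1: [47, 145, 67]
after L4 α=1/2: [65/2, 231/2, 165/2]
→ [32, 116, 82]

query (1,0) [L1,L2,L3,L4] — begin 0,0,0
after L1 α=6/7: [726/7, 120/7, 1278/7]
after L2 α=1/3: [2474/21, 793/21, 3746/21]
after L3 α=3/7: [15188/147, 14638/147, 24812/147]
after L4 α=4/5: [93392/735, 36982/735, 8608/147]
rounded: [127, 50, 59]

(0,1) stack=L1,L2,L3,L4,L5; from [0,0,0]:
L1 α=1: [249, 119, 97]
L2 α=4/7: [1079/7, 1041/7, 431/7]
L3 α=3/8: [7117/56, 7893/56, 713/7]
L4 α=2/3: [32989/168, 26149/168, 625/7]
L5 α=4/5: [11705/168, 11009/168, 5917/35]
= [70, 66, 169]

at x=1,y=0 over L1,L2,L3,L4,L5:
+L1 (α=6/7) → [726/7, 120/7, 1278/7]
+L2 (α=1/3) → [2474/21, 793/21, 3746/21]
+L3 (α=3/7) → [15188/147, 14638/147, 24812/147]
+L4 (α=4/5) → [93392/735, 36982/735, 8608/147]
+L5 (α=1/2) → [235247/1470, 200887/1470, 21944/147]
→ [160, 137, 149]

(0,0) stack=L1,L2,L3,L4,L5; from [0,0,0]:
after L1 α=5/8: [25/8, 35/2, 135/8]
after L2 α=3/5: [2293/20, 151, 303/4]
after L3 α=1: [47, 145, 67]
after L4 α=1/2: [65/2, 231/2, 165/2]
after L5 α=3/4: [467/8, 795/8, 165/8]
rounded: [58, 99, 21]


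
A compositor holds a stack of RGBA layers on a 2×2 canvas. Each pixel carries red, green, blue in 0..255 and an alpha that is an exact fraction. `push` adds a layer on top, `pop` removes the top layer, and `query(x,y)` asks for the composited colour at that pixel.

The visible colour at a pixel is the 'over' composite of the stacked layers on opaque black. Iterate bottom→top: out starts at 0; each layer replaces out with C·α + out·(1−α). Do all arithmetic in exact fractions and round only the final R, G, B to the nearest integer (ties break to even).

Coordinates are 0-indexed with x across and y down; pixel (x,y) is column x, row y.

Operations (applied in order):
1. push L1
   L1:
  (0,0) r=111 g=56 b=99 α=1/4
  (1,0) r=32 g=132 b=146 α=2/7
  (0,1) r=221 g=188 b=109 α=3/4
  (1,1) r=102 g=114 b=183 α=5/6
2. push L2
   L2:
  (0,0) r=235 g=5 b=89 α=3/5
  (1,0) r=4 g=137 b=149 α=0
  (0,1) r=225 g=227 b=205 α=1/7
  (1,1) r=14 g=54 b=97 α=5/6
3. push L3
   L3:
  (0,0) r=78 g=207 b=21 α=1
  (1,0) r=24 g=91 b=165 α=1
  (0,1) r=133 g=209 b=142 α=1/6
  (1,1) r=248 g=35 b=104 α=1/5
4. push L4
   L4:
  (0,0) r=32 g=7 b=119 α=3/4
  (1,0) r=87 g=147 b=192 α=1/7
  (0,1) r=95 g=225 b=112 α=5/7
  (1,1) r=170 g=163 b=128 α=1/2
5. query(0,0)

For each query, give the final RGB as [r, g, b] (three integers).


query (0,0) [L1,L2,L3,L4] — begin 0,0,0
+L1 (α=1/4) → [111/4, 14, 99/4]
+L2 (α=3/5) → [1521/10, 43/5, 633/10]
+L3 (α=1) → [78, 207, 21]
+L4 (α=3/4) → [87/2, 57, 189/2]
→ [44, 57, 94]


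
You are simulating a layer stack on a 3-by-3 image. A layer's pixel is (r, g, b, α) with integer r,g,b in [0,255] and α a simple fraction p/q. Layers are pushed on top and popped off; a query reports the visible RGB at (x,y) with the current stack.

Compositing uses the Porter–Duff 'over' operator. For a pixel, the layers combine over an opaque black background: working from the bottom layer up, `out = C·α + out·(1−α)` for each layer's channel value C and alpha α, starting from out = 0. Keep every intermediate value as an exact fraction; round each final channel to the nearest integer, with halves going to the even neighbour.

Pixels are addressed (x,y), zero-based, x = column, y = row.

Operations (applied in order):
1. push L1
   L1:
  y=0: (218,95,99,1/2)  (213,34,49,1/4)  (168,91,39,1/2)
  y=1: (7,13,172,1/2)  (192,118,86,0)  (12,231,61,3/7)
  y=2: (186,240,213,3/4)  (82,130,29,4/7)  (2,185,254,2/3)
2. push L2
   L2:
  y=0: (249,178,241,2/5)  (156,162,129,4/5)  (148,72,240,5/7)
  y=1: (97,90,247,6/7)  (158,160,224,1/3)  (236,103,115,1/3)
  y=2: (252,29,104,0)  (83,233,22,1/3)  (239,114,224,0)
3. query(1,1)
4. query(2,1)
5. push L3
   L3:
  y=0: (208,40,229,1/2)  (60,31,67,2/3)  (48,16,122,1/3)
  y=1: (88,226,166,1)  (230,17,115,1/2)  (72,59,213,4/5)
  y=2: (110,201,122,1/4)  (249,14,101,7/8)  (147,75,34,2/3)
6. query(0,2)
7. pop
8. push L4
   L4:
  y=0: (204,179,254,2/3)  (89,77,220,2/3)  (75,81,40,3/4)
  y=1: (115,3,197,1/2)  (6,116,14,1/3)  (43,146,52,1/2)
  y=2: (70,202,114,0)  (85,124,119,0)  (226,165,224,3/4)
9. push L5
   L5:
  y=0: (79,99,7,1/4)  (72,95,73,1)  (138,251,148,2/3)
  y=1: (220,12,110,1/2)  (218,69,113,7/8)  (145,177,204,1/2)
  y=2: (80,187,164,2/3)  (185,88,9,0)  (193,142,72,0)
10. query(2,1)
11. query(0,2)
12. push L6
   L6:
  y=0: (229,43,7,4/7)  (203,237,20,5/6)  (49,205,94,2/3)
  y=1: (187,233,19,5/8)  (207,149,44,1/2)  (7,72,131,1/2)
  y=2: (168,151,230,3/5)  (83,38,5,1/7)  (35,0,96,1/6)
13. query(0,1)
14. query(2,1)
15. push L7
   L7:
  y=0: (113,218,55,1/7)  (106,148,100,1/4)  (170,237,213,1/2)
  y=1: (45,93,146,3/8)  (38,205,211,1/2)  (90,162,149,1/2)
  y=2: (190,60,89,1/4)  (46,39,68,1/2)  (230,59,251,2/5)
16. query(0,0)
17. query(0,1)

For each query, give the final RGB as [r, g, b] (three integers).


query (1,1) [L1,L2] — begin 0,0,0
after L1 α=0: [0, 0, 0]
after L2 α=1/3: [158/3, 160/3, 224/3]
rounded: [53, 53, 75]

(2,1) stack=L1,L2; from [0,0,0]:
L1 α=3/7: [36/7, 99, 183/7]
L2 α=1/3: [1724/21, 301/3, 1171/21]
= [82, 100, 56]

at x=0,y=2 over L1,L2,L3:
+L1 (α=3/4) → [279/2, 180, 639/4]
+L2 (α=0) → [279/2, 180, 639/4]
+L3 (α=1/4) → [1057/8, 741/4, 2405/16]
rounded: [132, 185, 150]

at x=2,y=1 over L1,L2,L4,L5:
after L1 α=3/7: [36/7, 99, 183/7]
after L2 α=1/3: [1724/21, 301/3, 1171/21]
after L4 α=1/2: [2627/42, 739/6, 2263/42]
after L5 α=1/2: [8717/84, 1801/12, 10831/84]
→ [104, 150, 129]

query (0,2) [L1,L2,L4,L5] — begin 0,0,0
L1 α=3/4: [279/2, 180, 639/4]
L2 α=0: [279/2, 180, 639/4]
L4 α=0: [279/2, 180, 639/4]
L5 α=2/3: [599/6, 554/3, 1951/12]
→ [100, 185, 163]

at x=0,y=1 over L1,L2,L4,L5,L6:
after L1 α=1/2: [7/2, 13/2, 86]
after L2 α=6/7: [1171/14, 1093/14, 224]
after L4 α=1/2: [2781/28, 1135/28, 421/2]
after L5 α=1/2: [8941/56, 1471/56, 641/4]
after L6 α=5/8: [79183/448, 69653/448, 2303/32]
rounded: [177, 155, 72]

query (2,1) [L1,L2,L4,L5,L6] — begin 0,0,0
after L1 α=3/7: [36/7, 99, 183/7]
after L2 α=1/3: [1724/21, 301/3, 1171/21]
after L4 α=1/2: [2627/42, 739/6, 2263/42]
after L5 α=1/2: [8717/84, 1801/12, 10831/84]
after L6 α=1/2: [9305/168, 2665/24, 21835/168]
rounded: [55, 111, 130]

query (0,0) [L1,L2,L4,L5,L6,L7] — begin 0,0,0
+L1 (α=1/2) → [109, 95/2, 99/2]
+L2 (α=2/5) → [165, 997/10, 1261/10]
+L4 (α=2/3) → [191, 4577/30, 6341/30]
+L5 (α=1/4) → [163, 5567/40, 6411/40]
+L6 (α=4/7) → [1405/7, 23581/280, 20353/280]
+L7 (α=1/7) → [9221/49, 101263/980, 68759/980]
→ [188, 103, 70]

(0,1) stack=L1,L2,L4,L5,L6,L7; from [0,0,0]:
after L1 α=1/2: [7/2, 13/2, 86]
after L2 α=6/7: [1171/14, 1093/14, 224]
after L4 α=1/2: [2781/28, 1135/28, 421/2]
after L5 α=1/2: [8941/56, 1471/56, 641/4]
after L6 α=5/8: [79183/448, 69653/448, 2303/32]
after L7 α=3/8: [456395/3584, 473257/3584, 25531/256]
= [127, 132, 100]


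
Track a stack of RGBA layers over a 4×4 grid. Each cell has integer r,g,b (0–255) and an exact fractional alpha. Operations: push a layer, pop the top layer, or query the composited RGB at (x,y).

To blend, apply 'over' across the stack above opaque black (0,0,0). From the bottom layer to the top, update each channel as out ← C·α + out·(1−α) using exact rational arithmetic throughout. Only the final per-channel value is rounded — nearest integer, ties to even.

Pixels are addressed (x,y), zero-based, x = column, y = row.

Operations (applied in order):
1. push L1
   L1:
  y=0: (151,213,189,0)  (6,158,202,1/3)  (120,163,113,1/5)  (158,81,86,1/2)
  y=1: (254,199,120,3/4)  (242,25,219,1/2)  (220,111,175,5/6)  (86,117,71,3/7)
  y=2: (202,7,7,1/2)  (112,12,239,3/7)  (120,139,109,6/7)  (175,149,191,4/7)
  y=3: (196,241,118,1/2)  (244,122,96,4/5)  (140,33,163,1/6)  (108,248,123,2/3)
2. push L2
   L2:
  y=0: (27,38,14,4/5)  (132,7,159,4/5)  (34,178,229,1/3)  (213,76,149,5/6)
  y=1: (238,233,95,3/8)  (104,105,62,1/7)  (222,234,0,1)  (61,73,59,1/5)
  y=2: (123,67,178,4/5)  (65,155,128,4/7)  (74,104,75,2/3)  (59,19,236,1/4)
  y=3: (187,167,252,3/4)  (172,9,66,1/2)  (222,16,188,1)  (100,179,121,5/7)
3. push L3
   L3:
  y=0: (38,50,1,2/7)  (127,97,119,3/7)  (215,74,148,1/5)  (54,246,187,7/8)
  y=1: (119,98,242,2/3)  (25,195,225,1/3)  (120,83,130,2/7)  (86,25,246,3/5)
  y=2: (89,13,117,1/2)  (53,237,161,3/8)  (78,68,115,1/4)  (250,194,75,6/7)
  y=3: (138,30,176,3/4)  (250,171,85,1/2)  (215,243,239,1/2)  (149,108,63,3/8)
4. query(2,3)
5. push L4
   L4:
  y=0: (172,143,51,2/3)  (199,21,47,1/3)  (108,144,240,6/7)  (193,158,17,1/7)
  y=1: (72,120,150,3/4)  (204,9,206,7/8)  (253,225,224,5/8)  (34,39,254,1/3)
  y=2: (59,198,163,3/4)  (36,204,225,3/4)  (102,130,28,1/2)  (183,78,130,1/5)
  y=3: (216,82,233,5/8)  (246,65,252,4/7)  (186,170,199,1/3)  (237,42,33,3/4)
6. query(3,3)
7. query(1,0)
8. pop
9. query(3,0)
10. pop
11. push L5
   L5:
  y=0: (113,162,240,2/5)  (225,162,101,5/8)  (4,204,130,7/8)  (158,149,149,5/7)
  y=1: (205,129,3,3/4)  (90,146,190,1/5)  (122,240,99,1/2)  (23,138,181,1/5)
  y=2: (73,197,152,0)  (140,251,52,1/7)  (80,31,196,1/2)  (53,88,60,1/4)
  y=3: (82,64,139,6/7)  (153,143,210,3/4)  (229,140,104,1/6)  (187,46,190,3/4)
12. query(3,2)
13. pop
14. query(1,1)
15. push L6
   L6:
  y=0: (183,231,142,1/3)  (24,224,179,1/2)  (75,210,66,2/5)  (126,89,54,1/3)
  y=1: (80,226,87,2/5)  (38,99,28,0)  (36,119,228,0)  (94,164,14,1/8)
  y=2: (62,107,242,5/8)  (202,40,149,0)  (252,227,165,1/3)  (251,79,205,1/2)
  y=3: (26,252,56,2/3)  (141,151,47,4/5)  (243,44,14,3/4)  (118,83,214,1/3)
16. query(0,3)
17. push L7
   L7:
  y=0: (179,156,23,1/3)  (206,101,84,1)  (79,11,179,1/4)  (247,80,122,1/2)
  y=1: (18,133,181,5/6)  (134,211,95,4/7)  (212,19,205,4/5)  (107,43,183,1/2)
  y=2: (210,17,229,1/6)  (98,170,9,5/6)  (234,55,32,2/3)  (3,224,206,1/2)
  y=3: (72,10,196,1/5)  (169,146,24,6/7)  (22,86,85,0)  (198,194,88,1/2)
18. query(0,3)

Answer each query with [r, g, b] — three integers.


(2,3) stack=L1,L2,L3; from [0,0,0]:
+L1 (α=1/6) → [70/3, 11/2, 163/6]
+L2 (α=1) → [222, 16, 188]
+L3 (α=1/2) → [437/2, 259/2, 427/2]
= [218, 130, 214]

(3,3) stack=L1,L2,L3,L4; from [0,0,0]:
+L1 (α=2/3) → [72, 496/3, 82]
+L2 (α=5/7) → [92, 3677/21, 769/7]
+L3 (α=3/8) → [907/8, 25189/168, 646/7]
+L4 (α=3/4) → [6595/32, 46357/672, 1339/28]
= [206, 69, 48]

at x=1,y=0 over L1,L2,L3,L4:
L1 α=1/3: [2, 158/3, 202/3]
L2 α=4/5: [106, 242/15, 422/3]
L3 α=3/7: [115, 5333/105, 2759/21]
L4 α=1/3: [143, 12871/315, 6505/63]
rounded: [143, 41, 103]

query (3,0) [L1,L2,L3] — begin 0,0,0
+L1 (α=1/2) → [79, 81/2, 43]
+L2 (α=5/6) → [572/3, 841/12, 394/3]
+L3 (α=7/8) → [853/12, 21505/96, 4321/24]
= [71, 224, 180]

query (3,2) [L1,L2,L5] — begin 0,0,0
L1 α=4/7: [100, 596/7, 764/7]
L2 α=1/4: [359/4, 1921/28, 986/7]
L5 α=1/4: [1289/16, 8227/112, 1689/14]
rounded: [81, 73, 121]

at x=1,y=1 over L1,L2:
+L1 (α=1/2) → [121, 25/2, 219/2]
+L2 (α=1/7) → [830/7, 180/7, 719/7]
rounded: [119, 26, 103]

query (0,3) [L1,L2,L6] — begin 0,0,0
after L1 α=1/2: [98, 241/2, 59]
after L2 α=3/4: [659/4, 1243/8, 815/4]
after L6 α=2/3: [289/4, 5275/24, 421/4]
= [72, 220, 105]

(0,3) stack=L1,L2,L6,L7; from [0,0,0]:
L1 α=1/2: [98, 241/2, 59]
L2 α=3/4: [659/4, 1243/8, 815/4]
L6 α=2/3: [289/4, 5275/24, 421/4]
L7 α=1/5: [361/5, 1067/6, 617/5]
rounded: [72, 178, 123]


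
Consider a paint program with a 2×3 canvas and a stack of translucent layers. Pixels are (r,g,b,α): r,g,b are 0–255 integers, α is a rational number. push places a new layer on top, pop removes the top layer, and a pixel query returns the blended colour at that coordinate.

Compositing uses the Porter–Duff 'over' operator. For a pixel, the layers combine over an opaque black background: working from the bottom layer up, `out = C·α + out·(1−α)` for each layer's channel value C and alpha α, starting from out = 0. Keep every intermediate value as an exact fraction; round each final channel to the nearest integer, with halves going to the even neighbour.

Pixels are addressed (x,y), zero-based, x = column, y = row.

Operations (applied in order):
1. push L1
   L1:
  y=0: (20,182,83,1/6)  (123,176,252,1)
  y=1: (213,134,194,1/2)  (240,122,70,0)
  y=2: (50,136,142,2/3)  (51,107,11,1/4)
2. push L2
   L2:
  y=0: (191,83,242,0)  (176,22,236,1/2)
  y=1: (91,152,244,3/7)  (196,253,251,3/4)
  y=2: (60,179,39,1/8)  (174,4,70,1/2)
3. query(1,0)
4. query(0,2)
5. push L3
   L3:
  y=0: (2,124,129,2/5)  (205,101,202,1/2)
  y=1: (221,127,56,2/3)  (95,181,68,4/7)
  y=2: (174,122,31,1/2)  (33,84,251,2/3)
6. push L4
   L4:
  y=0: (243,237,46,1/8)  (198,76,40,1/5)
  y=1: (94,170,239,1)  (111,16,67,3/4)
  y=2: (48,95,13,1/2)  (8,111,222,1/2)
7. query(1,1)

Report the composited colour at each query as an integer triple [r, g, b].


(1,0) stack=L1,L2; from [0,0,0]:
after L1 α=1: [123, 176, 252]
after L2 α=1/2: [299/2, 99, 244]
rounded: [150, 99, 244]

(0,2) stack=L1,L2; from [0,0,0]:
+L1 (α=2/3) → [100/3, 272/3, 284/3]
+L2 (α=1/8) → [110/3, 2441/24, 2105/24]
→ [37, 102, 88]

at x=1,y=1 over L1,L2,L3,L4:
after L1 α=0: [0, 0, 0]
after L2 α=3/4: [147, 759/4, 753/4]
after L3 α=4/7: [821/7, 739/4, 3347/28]
after L4 α=3/4: [788/7, 931/16, 8975/112]
= [113, 58, 80]


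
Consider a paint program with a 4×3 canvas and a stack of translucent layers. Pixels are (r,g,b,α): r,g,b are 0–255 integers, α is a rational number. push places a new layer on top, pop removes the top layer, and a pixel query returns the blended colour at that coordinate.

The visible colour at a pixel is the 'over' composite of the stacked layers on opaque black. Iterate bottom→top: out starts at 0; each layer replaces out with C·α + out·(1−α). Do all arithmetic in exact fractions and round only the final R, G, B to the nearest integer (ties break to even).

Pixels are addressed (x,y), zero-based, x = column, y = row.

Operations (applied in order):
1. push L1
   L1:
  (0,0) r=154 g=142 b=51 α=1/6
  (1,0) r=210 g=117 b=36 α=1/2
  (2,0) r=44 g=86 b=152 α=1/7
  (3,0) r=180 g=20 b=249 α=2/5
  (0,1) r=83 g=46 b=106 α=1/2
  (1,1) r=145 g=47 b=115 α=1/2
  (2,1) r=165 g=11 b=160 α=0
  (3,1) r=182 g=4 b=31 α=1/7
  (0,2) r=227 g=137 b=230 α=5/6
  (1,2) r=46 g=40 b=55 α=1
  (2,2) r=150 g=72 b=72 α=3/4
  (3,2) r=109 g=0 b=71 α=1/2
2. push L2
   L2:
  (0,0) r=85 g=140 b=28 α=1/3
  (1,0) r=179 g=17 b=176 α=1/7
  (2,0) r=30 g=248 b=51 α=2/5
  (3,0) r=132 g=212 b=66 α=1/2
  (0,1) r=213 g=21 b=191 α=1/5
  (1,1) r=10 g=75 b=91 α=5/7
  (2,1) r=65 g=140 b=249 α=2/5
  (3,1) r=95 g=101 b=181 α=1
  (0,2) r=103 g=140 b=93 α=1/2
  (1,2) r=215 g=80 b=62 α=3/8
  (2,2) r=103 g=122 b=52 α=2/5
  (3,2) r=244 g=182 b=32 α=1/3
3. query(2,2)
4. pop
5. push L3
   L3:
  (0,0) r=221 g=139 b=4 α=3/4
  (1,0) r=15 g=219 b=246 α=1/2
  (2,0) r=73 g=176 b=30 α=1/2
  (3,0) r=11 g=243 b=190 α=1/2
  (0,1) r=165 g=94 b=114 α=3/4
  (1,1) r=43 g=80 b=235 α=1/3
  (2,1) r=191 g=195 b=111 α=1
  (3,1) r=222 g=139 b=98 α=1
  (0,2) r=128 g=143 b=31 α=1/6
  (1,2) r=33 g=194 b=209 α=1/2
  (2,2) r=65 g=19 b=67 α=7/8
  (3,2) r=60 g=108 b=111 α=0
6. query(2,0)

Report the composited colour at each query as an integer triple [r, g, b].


(2,2) stack=L1,L2; from [0,0,0]:
L1 α=3/4: [225/2, 54, 54]
L2 α=2/5: [1087/10, 406/5, 266/5]
→ [109, 81, 53]

query (2,0) [L1,L3] — begin 0,0,0
+L1 (α=1/7) → [44/7, 86/7, 152/7]
+L3 (α=1/2) → [555/14, 659/7, 181/7]
rounded: [40, 94, 26]


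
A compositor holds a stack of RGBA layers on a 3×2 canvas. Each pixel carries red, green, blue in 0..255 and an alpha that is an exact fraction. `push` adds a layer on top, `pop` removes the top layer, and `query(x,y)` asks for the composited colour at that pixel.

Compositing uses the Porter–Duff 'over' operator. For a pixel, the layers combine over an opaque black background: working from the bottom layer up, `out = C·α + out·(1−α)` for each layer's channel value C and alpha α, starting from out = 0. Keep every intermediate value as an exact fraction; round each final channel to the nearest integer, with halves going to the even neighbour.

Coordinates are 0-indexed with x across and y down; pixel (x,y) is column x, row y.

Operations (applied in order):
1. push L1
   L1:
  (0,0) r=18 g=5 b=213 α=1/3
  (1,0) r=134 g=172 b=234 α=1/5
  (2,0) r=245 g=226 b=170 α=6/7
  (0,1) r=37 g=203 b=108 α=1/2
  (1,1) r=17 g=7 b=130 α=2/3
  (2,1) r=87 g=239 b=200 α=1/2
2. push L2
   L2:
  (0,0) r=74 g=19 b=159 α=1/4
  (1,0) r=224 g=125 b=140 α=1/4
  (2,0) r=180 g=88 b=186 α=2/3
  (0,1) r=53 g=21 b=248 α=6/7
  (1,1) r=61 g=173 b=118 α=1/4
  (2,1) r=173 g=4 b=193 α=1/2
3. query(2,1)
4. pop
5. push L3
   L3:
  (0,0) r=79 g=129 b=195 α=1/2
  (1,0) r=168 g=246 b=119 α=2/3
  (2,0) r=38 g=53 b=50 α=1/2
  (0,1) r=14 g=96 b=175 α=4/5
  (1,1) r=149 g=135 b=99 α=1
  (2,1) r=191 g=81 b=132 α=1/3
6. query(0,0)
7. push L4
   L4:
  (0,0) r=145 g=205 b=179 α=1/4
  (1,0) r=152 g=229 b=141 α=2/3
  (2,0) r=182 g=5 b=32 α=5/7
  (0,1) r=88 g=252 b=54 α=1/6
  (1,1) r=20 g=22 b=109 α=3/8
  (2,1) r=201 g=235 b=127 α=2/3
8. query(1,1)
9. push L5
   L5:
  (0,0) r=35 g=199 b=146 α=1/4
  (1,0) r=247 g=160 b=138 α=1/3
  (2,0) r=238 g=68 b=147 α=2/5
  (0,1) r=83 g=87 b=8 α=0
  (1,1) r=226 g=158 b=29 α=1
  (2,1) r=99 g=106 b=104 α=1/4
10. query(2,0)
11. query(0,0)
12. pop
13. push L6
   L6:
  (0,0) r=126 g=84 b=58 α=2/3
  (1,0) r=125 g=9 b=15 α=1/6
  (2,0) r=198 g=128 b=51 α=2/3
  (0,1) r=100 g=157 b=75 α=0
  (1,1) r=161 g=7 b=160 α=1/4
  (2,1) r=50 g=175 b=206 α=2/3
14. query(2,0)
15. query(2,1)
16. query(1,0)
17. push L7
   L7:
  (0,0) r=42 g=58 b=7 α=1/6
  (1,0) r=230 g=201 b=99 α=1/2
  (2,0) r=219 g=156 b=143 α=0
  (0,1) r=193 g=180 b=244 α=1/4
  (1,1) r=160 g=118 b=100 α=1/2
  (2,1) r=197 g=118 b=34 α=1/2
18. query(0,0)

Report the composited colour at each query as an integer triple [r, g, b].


query (2,1) [L1,L2] — begin 0,0,0
after L1 α=1/2: [87/2, 239/2, 100]
after L2 α=1/2: [433/4, 247/4, 293/2]
= [108, 62, 146]

(0,0) stack=L1,L3; from [0,0,0]:
L1 α=1/3: [6, 5/3, 71]
L3 α=1/2: [85/2, 196/3, 133]
= [42, 65, 133]

at x=1,y=1 over L1,L3,L4:
after L1 α=2/3: [34/3, 14/3, 260/3]
after L3 α=1: [149, 135, 99]
after L4 α=3/8: [805/8, 741/8, 411/4]
→ [101, 93, 103]

at x=2,y=0 over L1,L3,L4,L5:
L1 α=6/7: [210, 1356/7, 1020/7]
L3 α=1/2: [124, 1727/14, 685/7]
L4 α=5/7: [1158/7, 1902/49, 2490/49]
L5 α=2/5: [6806/35, 2474/49, 21876/245]
rounded: [194, 50, 89]

at x=0,y=0 over L1,L3,L4,L5:
L1 α=1/3: [6, 5/3, 71]
L3 α=1/2: [85/2, 196/3, 133]
L4 α=1/4: [545/8, 401/4, 289/2]
L5 α=1/4: [1915/32, 1999/16, 1159/8]
= [60, 125, 145]

(2,0) stack=L1,L3,L4,L6; from [0,0,0]:
+L1 (α=6/7) → [210, 1356/7, 1020/7]
+L3 (α=1/2) → [124, 1727/14, 685/7]
+L4 (α=5/7) → [1158/7, 1902/49, 2490/49]
+L6 (α=2/3) → [1310/7, 14446/147, 2496/49]
→ [187, 98, 51]

query (2,1) [L1,L3,L4,L6] — begin 0,0,0
after L1 α=1/2: [87/2, 239/2, 100]
after L3 α=1/3: [278/3, 320/3, 332/3]
after L4 α=2/3: [1484/9, 1730/9, 1094/9]
after L6 α=2/3: [2384/27, 4880/27, 4802/27]
rounded: [88, 181, 178]

(1,0) stack=L1,L3,L4,L6; from [0,0,0]:
after L1 α=1/5: [134/5, 172/5, 234/5]
after L3 α=2/3: [1814/15, 2632/15, 1424/15]
after L4 α=2/3: [6374/45, 9502/45, 5654/45]
after L6 α=1/6: [7499/54, 9583/54, 5789/54]
rounded: [139, 177, 107]

at x=0,y=0 over L1,L3,L4,L6,L7:
+L1 (α=1/3) → [6, 5/3, 71]
+L3 (α=1/2) → [85/2, 196/3, 133]
+L4 (α=1/4) → [545/8, 401/4, 289/2]
+L6 (α=2/3) → [2561/24, 1073/12, 521/6]
+L7 (α=1/6) → [13813/144, 6061/72, 2647/36]
rounded: [96, 84, 74]


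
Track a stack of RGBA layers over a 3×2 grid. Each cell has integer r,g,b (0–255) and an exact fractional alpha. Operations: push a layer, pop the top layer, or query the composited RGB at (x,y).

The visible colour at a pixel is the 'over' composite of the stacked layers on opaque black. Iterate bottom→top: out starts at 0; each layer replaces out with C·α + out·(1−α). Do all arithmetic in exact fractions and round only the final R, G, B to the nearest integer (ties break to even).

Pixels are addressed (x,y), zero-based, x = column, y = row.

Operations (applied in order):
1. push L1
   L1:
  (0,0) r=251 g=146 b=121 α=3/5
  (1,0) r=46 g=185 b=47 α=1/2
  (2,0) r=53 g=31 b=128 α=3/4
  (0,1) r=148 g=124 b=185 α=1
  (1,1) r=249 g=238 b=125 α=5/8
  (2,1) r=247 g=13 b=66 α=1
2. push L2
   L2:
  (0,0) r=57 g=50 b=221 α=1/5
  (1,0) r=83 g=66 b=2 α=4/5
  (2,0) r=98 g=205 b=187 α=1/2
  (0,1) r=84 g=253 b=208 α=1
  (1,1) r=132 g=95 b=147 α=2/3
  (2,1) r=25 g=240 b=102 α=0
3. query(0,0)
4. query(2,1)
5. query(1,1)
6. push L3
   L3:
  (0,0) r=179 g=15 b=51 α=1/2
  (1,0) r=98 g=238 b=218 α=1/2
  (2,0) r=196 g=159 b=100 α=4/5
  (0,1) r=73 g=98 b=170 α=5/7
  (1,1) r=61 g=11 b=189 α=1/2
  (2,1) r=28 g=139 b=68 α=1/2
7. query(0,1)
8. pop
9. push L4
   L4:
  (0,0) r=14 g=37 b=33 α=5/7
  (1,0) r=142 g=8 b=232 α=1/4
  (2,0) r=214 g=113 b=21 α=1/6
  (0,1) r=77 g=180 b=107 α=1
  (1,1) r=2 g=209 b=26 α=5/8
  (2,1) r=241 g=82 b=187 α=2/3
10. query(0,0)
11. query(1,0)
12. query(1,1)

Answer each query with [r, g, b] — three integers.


(0,0) stack=L1,L2; from [0,0,0]:
L1 α=3/5: [753/5, 438/5, 363/5]
L2 α=1/5: [3297/25, 2002/25, 2557/25]
→ [132, 80, 102]

at x=2,y=1 over L1,L2:
after L1 α=1: [247, 13, 66]
after L2 α=0: [247, 13, 66]
= [247, 13, 66]

at x=1,y=1 over L1,L2:
L1 α=5/8: [1245/8, 595/4, 625/8]
L2 α=2/3: [1119/8, 1355/12, 2977/24]
= [140, 113, 124]

(0,1) stack=L1,L2,L3; from [0,0,0]:
+L1 (α=1) → [148, 124, 185]
+L2 (α=1) → [84, 253, 208]
+L3 (α=5/7) → [533/7, 996/7, 1266/7]
rounded: [76, 142, 181]

at x=0,y=0 over L1,L2,L4:
after L1 α=3/5: [753/5, 438/5, 363/5]
after L2 α=1/5: [3297/25, 2002/25, 2557/25]
after L4 α=5/7: [1192/25, 8629/175, 9239/175]
= [48, 49, 53]

query (1,0) [L1,L2,L4] — begin 0,0,0
after L1 α=1/2: [23, 185/2, 47/2]
after L2 α=4/5: [71, 713/10, 63/10]
after L4 α=1/4: [355/4, 2219/40, 2509/40]
= [89, 55, 63]

query (1,1) [L1,L2,L4] — begin 0,0,0
+L1 (α=5/8) → [1245/8, 595/4, 625/8]
+L2 (α=2/3) → [1119/8, 1355/12, 2977/24]
+L4 (α=5/8) → [3437/64, 5535/32, 4017/64]
= [54, 173, 63]


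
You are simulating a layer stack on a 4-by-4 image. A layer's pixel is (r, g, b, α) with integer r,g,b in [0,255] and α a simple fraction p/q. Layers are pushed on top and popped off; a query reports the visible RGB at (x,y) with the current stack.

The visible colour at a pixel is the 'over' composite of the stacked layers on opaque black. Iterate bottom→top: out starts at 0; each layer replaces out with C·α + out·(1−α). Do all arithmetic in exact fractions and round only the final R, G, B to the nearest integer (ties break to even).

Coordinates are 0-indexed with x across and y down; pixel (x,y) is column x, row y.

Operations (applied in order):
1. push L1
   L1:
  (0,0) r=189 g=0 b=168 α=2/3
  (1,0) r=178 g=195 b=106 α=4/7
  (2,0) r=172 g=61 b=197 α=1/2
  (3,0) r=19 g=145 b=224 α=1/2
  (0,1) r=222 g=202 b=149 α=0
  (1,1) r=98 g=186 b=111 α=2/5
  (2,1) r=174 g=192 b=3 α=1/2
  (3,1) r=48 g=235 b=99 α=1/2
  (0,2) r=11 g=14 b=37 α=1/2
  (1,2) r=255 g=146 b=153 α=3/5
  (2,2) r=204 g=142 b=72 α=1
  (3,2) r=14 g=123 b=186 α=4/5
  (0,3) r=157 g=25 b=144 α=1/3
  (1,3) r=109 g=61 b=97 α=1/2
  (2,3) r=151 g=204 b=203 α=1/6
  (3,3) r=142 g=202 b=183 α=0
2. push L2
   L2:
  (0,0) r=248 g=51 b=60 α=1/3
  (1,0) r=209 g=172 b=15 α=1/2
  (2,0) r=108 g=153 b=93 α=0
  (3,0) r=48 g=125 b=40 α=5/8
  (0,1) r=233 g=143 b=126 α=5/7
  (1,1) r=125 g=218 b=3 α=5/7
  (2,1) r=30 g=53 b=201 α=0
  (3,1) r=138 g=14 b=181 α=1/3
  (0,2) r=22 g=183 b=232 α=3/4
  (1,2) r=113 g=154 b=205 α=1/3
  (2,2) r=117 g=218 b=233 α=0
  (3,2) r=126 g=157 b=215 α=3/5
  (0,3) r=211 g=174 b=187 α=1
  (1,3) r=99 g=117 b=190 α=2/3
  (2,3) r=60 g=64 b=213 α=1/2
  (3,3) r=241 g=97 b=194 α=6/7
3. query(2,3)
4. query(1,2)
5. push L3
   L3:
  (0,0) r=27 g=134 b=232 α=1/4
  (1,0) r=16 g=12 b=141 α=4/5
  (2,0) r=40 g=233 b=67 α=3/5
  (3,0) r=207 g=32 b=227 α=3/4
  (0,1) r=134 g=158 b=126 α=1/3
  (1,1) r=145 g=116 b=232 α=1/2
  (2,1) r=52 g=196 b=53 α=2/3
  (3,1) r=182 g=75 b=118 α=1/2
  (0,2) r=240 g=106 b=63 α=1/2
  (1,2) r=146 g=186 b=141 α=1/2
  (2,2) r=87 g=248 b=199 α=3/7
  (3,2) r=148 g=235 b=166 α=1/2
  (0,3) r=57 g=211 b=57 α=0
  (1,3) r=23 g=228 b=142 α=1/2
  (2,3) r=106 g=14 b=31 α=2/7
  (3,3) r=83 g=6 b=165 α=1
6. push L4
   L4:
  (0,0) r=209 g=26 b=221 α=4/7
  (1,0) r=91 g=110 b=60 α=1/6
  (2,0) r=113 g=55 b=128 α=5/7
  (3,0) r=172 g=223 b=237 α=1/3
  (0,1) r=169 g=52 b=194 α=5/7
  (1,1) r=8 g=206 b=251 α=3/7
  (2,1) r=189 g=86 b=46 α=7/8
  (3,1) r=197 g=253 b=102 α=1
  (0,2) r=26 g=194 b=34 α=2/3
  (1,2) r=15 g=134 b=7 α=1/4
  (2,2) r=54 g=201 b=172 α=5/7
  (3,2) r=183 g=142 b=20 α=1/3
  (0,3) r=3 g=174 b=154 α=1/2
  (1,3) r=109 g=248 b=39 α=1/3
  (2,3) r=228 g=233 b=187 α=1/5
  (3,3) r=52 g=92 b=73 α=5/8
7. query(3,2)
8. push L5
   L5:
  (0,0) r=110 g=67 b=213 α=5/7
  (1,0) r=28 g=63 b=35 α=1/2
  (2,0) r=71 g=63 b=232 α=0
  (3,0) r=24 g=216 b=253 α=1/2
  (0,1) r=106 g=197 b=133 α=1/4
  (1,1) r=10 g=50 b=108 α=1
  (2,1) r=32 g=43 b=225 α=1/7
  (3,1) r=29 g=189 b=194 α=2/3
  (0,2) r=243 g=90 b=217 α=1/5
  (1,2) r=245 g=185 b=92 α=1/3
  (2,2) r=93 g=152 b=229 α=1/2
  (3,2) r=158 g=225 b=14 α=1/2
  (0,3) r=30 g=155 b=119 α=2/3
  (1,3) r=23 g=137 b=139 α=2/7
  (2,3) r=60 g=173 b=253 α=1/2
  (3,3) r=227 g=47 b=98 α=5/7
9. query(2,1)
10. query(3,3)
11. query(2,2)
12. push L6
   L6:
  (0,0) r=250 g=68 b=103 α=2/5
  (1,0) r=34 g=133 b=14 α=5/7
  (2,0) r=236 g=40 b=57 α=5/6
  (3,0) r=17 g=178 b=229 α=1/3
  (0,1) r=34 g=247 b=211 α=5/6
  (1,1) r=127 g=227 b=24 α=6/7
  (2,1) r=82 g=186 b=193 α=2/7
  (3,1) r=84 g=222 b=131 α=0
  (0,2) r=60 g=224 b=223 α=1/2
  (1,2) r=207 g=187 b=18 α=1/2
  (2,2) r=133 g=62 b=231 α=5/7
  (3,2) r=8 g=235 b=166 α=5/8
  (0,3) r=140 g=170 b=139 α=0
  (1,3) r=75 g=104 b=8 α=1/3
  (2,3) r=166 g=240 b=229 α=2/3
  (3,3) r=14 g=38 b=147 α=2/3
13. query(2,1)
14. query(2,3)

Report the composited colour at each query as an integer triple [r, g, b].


(2,3) stack=L1,L2; from [0,0,0]:
after L1 α=1/6: [151/6, 34, 203/6]
after L2 α=1/2: [511/12, 49, 1481/12]
rounded: [43, 49, 123]

(1,2) stack=L1,L2; from [0,0,0]:
+L1 (α=3/5) → [153, 438/5, 459/5]
+L2 (α=1/3) → [419/3, 1646/15, 1943/15]
rounded: [140, 110, 130]

at x=3,y=2 over L1,L2,L3,L4:
L1 α=4/5: [56/5, 492/5, 744/5]
L2 α=3/5: [2002/25, 3339/25, 4713/25]
L3 α=1/2: [2851/25, 4607/25, 8863/50]
L4 α=1/3: [10277/75, 12764/75, 3121/25]
→ [137, 170, 125]

query (2,1) [L1,L2,L3,L4,L5] — begin 0,0,0
+L1 (α=1/2) → [87, 96, 3/2]
+L2 (α=0) → [87, 96, 3/2]
+L3 (α=2/3) → [191/3, 488/3, 215/6]
+L4 (α=7/8) → [520/3, 1147/12, 2147/48]
+L5 (α=1/7) → [1072/7, 1233/14, 3947/56]
→ [153, 88, 70]

at x=3,y=3 over L1,L2,L3,L4,L5:
+L1 (α=0) → [0, 0, 0]
+L2 (α=6/7) → [1446/7, 582/7, 1164/7]
+L3 (α=1) → [83, 6, 165]
+L4 (α=5/8) → [509/8, 239/4, 215/2]
+L5 (α=5/7) → [5049/28, 709/14, 705/7]
rounded: [180, 51, 101]

at x=2,y=2 over L1,L2,L3,L4,L5:
after L1 α=1: [204, 142, 72]
after L2 α=0: [204, 142, 72]
after L3 α=3/7: [1077/7, 1312/7, 885/7]
after L4 α=5/7: [4044/49, 9659/49, 7790/49]
after L5 α=1/2: [8601/98, 17107/98, 19011/98]
= [88, 175, 194]

query (2,1) [L1,L2,L3,L4,L5,L6] — begin 0,0,0
+L1 (α=1/2) → [87, 96, 3/2]
+L2 (α=0) → [87, 96, 3/2]
+L3 (α=2/3) → [191/3, 488/3, 215/6]
+L4 (α=7/8) → [520/3, 1147/12, 2147/48]
+L5 (α=1/7) → [1072/7, 1233/14, 3947/56]
+L6 (α=2/7) → [6508/49, 11373/98, 41351/392]
= [133, 116, 105]

at x=2,y=3 over L1,L2,L3,L4,L5,L6:
+L1 (α=1/6) → [151/6, 34, 203/6]
+L2 (α=1/2) → [511/12, 49, 1481/12]
+L3 (α=2/7) → [5099/84, 39, 8149/84]
+L4 (α=1/5) → [9887/105, 389/5, 12076/105]
+L5 (α=1/2) → [16187/210, 627/5, 38641/210]
+L6 (α=2/3) → [85907/630, 1009/5, 134821/630]
→ [136, 202, 214]
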